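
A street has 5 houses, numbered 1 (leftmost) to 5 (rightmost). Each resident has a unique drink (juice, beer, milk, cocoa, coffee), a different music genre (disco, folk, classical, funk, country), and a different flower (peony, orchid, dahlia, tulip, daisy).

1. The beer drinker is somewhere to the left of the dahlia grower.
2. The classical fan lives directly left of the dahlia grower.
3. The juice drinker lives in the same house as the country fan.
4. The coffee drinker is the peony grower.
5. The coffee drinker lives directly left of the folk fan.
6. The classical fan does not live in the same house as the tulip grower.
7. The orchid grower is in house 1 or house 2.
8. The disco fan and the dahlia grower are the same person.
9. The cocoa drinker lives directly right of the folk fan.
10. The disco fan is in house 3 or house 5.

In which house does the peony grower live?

2

The classical fan is narrowed to house 2 or 4; consider each.
Placing it in house 2 leads to a contradiction, so it's in house 4.
Clue 2: the dahlia grower is in house 5.
By clue 8, the disco fan is in house 5.
House 4's flower must be daisy (nothing else left).
House 5's drink must be milk (nothing else left).
House 3's flower must be tulip (nothing else left).
The cocoa drinker is narrowed to house 3 or 4; consider each.
Placing it in house 3 leads to a contradiction, so it's in house 4.
The folk fan is in house 3 (clue 9).
Clue 5 places the coffee drinker in house 2.
So house 3 gets beer for drink.
Clue 3: the country fan is in house 1.
Clue 4: the peony grower is in house 2.
House 1's drink must be juice (nothing else left).
That leaves funk as the music genre for house 2.
House 1 flower: only orchid fits.
So: house 1 = juice/country/orchid, house 2 = coffee/funk/peony, house 3 = beer/folk/tulip, house 4 = cocoa/classical/daisy, house 5 = milk/disco/dahlia.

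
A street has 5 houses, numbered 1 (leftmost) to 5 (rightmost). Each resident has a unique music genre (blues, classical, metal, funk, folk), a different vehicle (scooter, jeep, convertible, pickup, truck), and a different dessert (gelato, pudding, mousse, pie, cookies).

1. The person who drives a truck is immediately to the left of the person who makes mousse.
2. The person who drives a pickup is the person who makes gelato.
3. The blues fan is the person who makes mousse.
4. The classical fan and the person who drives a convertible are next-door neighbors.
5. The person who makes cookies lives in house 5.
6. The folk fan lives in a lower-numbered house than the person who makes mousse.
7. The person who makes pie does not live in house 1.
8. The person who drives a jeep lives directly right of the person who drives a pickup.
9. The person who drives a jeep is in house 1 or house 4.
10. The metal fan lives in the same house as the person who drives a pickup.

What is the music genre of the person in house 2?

blues

The person who makes cookies is in house 5 (clue 5).
Clue 9 places the person who drives a jeep in house 4.
Clue 8: the person who drives a pickup is in house 3.
Clue 10 places the metal fan in house 3.
That leaves funk as the music genre for house 5.
The person who makes gelato is in house 3 (clue 2).
The blues fan is in house 2 (clue 3).
From clue 3, the person who makes mousse must be in house 2.
The folk fan is in house 1 (clue 6).
The only music genre still possible for house 4 is classical.
So house 1 gets pudding for dessert.
House 4 dessert: only pie fits.
The person who drives a truck is in house 1 (clue 1).
Clue 4 places the person who drives a convertible in house 5.
House 2 vehicle: only scooter fits.
So: house 1 = folk/truck/pudding, house 2 = blues/scooter/mousse, house 3 = metal/pickup/gelato, house 4 = classical/jeep/pie, house 5 = funk/convertible/cookies.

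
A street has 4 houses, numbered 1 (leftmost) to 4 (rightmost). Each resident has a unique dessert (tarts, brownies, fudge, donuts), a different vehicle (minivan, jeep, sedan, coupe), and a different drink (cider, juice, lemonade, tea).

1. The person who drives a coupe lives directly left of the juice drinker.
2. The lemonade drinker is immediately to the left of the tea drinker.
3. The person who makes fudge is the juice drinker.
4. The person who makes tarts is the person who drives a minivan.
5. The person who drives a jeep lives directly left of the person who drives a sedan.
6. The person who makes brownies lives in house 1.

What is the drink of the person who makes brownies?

cider

The person who makes brownies is in house 1 (clue 6).
The person who makes donuts is narrowed to house 2 or 3 or 4; consider each.
Placing it in house 2 and house 4 leads to a contradiction, so it's in house 3.
The person who makes fudge is narrowed to house 2 or 4; consider each.
Placing it in house 4 leads to a contradiction, so it's in house 2.
The juice drinker is in house 2 (clue 3).
The only dessert still possible for house 4 is tarts.
The person who drives a coupe is in house 1 (clue 1).
Clue 2: the lemonade drinker is in house 3.
By clue 2, the tea drinker is in house 4.
From clue 4, the person who drives a minivan must be in house 4.
The only drink still possible for house 1 is cider.
Clue 5: the person who drives a jeep is in house 2.
By clue 5, the person who drives a sedan is in house 3.
So: house 1 = brownies/coupe/cider, house 2 = fudge/jeep/juice, house 3 = donuts/sedan/lemonade, house 4 = tarts/minivan/tea.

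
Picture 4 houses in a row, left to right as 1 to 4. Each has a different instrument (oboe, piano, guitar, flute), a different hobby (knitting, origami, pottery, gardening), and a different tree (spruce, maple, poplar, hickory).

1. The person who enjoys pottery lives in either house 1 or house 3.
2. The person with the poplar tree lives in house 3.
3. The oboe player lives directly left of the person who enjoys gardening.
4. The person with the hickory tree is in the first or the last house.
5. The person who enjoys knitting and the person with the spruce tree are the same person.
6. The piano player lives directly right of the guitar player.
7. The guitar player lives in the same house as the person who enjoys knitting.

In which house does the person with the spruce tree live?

1

The person with the poplar tree is in house 3 (clue 2).
House 4 instrument: only flute fits.
The guitar player is narrowed to house 1 or 2; consider each.
Placing it in house 2 leads to a contradiction, so it's in house 1.
Clue 6 places the piano player in house 2.
Clue 7 places the person who enjoys knitting in house 1.
The only instrument still possible for house 3 is oboe.
House 3 hobby: only pottery fits.
Clue 3: the person who enjoys gardening is in house 4.
The person with the spruce tree is in house 1 (clue 5).
House 2 hobby: only origami fits.
House 2 tree: only maple fits.
The only tree still possible for house 4 is hickory.
So: house 1 = guitar/knitting/spruce, house 2 = piano/origami/maple, house 3 = oboe/pottery/poplar, house 4 = flute/gardening/hickory.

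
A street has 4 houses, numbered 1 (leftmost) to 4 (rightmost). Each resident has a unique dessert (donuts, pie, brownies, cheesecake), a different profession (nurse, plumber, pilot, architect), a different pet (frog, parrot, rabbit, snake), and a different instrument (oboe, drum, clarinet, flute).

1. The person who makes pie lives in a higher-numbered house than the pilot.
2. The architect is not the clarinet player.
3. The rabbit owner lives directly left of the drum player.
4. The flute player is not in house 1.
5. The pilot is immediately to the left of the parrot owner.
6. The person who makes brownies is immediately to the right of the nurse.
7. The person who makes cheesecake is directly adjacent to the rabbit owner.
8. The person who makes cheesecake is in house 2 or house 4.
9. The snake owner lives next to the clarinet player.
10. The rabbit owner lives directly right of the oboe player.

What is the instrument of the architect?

House 1's dessert must be donuts (nothing else left).
By clue 7, the rabbit owner is in house 3.
By clue 10, the oboe player is in house 2.
The only instrument still possible for house 1 is clarinet.
From clue 3, the drum player must be in house 4.
Clue 9: the snake owner is in house 2.
So house 1 gets frog for pet.
House 4's pet must be parrot (nothing else left).
So house 3 gets flute for instrument.
The pilot is in house 3 (clue 5).
The person who makes pie is in house 4 (clue 1).
So house 2 gets cheesecake for dessert.
That leaves brownies as the dessert for house 3.
Clue 6 places the nurse in house 2.
House 1's profession must be plumber (nothing else left).
The only profession still possible for house 4 is architect.
So: house 1 = donuts/plumber/frog/clarinet, house 2 = cheesecake/nurse/snake/oboe, house 3 = brownies/pilot/rabbit/flute, house 4 = pie/architect/parrot/drum.

drum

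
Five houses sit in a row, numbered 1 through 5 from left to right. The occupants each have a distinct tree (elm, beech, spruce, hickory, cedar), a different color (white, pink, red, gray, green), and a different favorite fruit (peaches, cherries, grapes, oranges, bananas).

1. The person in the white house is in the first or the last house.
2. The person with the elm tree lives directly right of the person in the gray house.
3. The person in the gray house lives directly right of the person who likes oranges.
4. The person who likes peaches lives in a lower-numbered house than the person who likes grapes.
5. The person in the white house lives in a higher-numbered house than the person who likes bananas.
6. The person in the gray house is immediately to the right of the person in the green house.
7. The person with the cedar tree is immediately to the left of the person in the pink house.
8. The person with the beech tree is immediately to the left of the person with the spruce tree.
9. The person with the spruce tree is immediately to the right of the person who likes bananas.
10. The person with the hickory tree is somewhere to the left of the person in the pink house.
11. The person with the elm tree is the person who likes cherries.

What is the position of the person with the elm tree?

The person in the white house is in house 5 (clue 5).
The person with the cedar tree is narrowed to house 1 or 2 or 3; consider each.
Placing it in house 1 and house 3 leads to a contradiction, so it's in house 2.
From clue 7, the person in the pink house must be in house 3.
Clue 6 places the person in the gray house in house 2.
By clue 6, the person in the green house is in house 1.
House 1's tree must be hickory (nothing else left).
So house 4 gets red for color.
By clue 2, the person with the elm tree is in house 3.
From clue 3, the person who likes oranges must be in house 1.
Clue 11: the person who likes cherries is in house 3.
That leaves beech as the tree for house 4.
That leaves spruce as the tree for house 5.
The only favorite fruit still possible for house 4 is bananas.
House 5 favorite fruit: only grapes fits.
House 2 favorite fruit: only peaches fits.
So: house 1 = hickory/green/oranges, house 2 = cedar/gray/peaches, house 3 = elm/pink/cherries, house 4 = beech/red/bananas, house 5 = spruce/white/grapes.

3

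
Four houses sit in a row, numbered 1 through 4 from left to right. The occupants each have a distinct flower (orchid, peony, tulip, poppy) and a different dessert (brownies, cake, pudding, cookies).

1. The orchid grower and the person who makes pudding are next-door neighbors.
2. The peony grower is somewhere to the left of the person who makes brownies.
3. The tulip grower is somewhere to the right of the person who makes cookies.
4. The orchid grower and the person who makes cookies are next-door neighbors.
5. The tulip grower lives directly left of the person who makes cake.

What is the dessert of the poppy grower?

House 4 flower: only poppy fits.
The tulip grower is narrowed to house 2 or 3; consider each.
Placing it in house 2 leads to a contradiction, so it's in house 3.
By clue 5, the person who makes cake is in house 4.
The orchid grower is narrowed to house 1 or 2; consider each.
Placing it in house 1 leads to a contradiction, so it's in house 2.
Clue 4: the person who makes cookies is in house 1.
The only flower still possible for house 1 is peony.
So house 2 gets brownies for dessert.
That leaves pudding as the dessert for house 3.
So: house 1 = peony/cookies, house 2 = orchid/brownies, house 3 = tulip/pudding, house 4 = poppy/cake.

cake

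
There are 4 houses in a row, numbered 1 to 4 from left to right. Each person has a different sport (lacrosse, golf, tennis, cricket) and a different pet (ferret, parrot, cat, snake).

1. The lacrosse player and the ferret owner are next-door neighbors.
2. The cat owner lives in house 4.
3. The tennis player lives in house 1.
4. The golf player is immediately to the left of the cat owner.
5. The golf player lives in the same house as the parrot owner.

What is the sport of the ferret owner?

tennis

The cat owner is in house 4 (clue 2).
Clue 3: the tennis player is in house 1.
The golf player is in house 3 (clue 4).
The parrot owner is in house 3 (clue 5).
By clue 1, the lacrosse player is in house 2.
Clue 1 places the ferret owner in house 1.
That leaves cricket as the sport for house 4.
House 2's pet must be snake (nothing else left).
So: house 1 = tennis/ferret, house 2 = lacrosse/snake, house 3 = golf/parrot, house 4 = cricket/cat.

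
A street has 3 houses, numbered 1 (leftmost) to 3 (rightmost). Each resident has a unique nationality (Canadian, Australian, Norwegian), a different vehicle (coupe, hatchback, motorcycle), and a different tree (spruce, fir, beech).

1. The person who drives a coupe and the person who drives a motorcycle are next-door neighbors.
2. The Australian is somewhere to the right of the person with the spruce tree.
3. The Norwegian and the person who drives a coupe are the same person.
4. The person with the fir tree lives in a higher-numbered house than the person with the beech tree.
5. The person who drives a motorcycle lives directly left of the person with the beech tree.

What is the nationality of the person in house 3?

By clue 5, the person who drives a motorcycle is in house 1.
By clue 5, the person with the beech tree is in house 2.
That leaves spruce as the tree for house 1.
So house 3 gets fir for tree.
Clue 1 places the person who drives a coupe in house 2.
By clue 3, the Norwegian is in house 2.
So house 1 gets Canadian for nationality.
House 3 nationality: only Australian fits.
The only vehicle still possible for house 3 is hatchback.
So: house 1 = Canadian/motorcycle/spruce, house 2 = Norwegian/coupe/beech, house 3 = Australian/hatchback/fir.

Australian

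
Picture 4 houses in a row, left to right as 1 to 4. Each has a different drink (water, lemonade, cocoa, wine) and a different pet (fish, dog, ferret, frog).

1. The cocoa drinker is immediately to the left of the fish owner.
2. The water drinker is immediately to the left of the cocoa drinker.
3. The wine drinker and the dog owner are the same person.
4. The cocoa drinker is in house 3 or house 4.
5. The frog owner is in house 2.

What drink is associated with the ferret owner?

cocoa

By clue 4, the cocoa drinker is in house 3.
From clue 5, the frog owner must be in house 2.
From clue 1, the fish owner must be in house 4.
Clue 2: the water drinker is in house 2.
That leaves dog as the pet for house 1.
House 3 pet: only ferret fits.
Clue 3 places the wine drinker in house 1.
House 4's drink must be lemonade (nothing else left).
So: house 1 = wine/dog, house 2 = water/frog, house 3 = cocoa/ferret, house 4 = lemonade/fish.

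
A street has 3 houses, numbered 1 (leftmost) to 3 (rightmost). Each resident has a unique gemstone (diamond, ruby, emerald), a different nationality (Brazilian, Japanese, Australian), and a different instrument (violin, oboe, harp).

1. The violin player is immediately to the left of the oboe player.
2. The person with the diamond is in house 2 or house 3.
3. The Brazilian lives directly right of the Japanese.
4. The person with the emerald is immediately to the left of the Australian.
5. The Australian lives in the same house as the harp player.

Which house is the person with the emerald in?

2

The only nationality still possible for house 1 is Japanese.
That leaves violin as the instrument for house 1.
From clue 1, the oboe player must be in house 2.
The Brazilian is in house 2 (clue 3).
That leaves Australian as the nationality for house 3.
The only instrument still possible for house 3 is harp.
The person with the emerald is in house 2 (clue 4).
So house 1 gets ruby for gemstone.
The only gemstone still possible for house 3 is diamond.
So: house 1 = ruby/Japanese/violin, house 2 = emerald/Brazilian/oboe, house 3 = diamond/Australian/harp.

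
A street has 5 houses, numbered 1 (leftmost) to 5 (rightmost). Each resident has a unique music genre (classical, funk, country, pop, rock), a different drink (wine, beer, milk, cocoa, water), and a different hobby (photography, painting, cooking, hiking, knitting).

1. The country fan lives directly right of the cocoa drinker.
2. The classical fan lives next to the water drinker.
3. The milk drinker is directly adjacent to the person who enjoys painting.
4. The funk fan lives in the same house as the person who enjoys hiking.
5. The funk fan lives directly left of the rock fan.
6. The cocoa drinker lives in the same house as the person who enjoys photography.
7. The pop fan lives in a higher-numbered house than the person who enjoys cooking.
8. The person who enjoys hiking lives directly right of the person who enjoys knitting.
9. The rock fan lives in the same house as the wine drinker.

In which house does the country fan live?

2

That leaves classical as the music genre for house 1.
The only hobby still possible for house 5 is painting.
By clue 2, the water drinker is in house 2.
Clue 3 places the milk drinker in house 4.
The country fan is narrowed to house 2 or 4; consider each.
Placing it in house 4 leads to a contradiction, so it's in house 2.
Clue 1 places the cocoa drinker in house 1.
From clue 6, the person who enjoys photography must be in house 1.
The only hobby still possible for house 3 is knitting.
From clue 4, the person who enjoys hiking must be in house 4.
Clue 5: the rock fan is in house 5.
From clue 9, the wine drinker must be in house 5.
House 3's music genre must be pop (nothing else left).
The only music genre still possible for house 4 is funk.
The only drink still possible for house 3 is beer.
That leaves cooking as the hobby for house 2.
So: house 1 = classical/cocoa/photography, house 2 = country/water/cooking, house 3 = pop/beer/knitting, house 4 = funk/milk/hiking, house 5 = rock/wine/painting.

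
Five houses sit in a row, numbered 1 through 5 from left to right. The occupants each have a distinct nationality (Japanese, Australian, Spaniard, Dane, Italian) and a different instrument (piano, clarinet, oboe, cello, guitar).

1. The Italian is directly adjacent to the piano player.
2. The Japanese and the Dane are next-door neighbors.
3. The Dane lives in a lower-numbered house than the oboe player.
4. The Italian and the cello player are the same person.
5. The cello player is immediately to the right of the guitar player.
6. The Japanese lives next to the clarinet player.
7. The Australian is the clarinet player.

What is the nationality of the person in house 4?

Japanese

The Dane is narrowed to house 1 or 2 or 3 or 4; consider each.
Placing it in house 1 and house 2 and house 4 leads to a contradiction, so it's in house 3.
The only instrument still possible for house 2 is cello.
Clue 4 places the Italian in house 2.
Clue 5: the guitar player is in house 1.
House 3's instrument must be piano (nothing else left).
The only instrument still possible for house 4 is oboe.
That leaves clarinet as the instrument for house 5.
From clue 7, the Australian must be in house 5.
House 1's nationality must be Spaniard (nothing else left).
So house 4 gets Japanese for nationality.
So: house 1 = Spaniard/guitar, house 2 = Italian/cello, house 3 = Dane/piano, house 4 = Japanese/oboe, house 5 = Australian/clarinet.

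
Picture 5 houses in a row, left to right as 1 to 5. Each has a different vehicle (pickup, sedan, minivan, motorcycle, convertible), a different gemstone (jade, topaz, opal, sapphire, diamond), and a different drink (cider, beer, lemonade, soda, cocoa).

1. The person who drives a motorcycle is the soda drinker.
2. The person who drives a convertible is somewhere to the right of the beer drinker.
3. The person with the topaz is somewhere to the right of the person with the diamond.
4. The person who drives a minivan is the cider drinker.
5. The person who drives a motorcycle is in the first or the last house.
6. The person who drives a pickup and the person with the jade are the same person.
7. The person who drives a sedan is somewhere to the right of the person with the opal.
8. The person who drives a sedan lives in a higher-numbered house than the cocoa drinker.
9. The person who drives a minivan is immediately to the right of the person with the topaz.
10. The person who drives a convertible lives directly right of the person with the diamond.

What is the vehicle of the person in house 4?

convertible

The person who drives a motorcycle is narrowed to house 1 or 5; consider each.
Placing it in house 5 leads to a contradiction, so it's in house 1.
Clue 1: the soda drinker is in house 1.
That leaves pickup as the vehicle for house 2.
The person with the jade is in house 2 (clue 6).
House 3's gemstone must be diamond (nothing else left).
House 5's gemstone must be sapphire (nothing else left).
By clue 9, the person who drives a minivan is in house 5.
Clue 10 places the person who drives a convertible in house 4.
So house 3 gets sedan for vehicle.
House 1's gemstone must be opal (nothing else left).
The only gemstone still possible for house 4 is topaz.
Clue 4 places the cider drinker in house 5.
The cocoa drinker is in house 2 (clue 8).
House 4 drink: only lemonade fits.
House 3 drink: only beer fits.
So: house 1 = motorcycle/opal/soda, house 2 = pickup/jade/cocoa, house 3 = sedan/diamond/beer, house 4 = convertible/topaz/lemonade, house 5 = minivan/sapphire/cider.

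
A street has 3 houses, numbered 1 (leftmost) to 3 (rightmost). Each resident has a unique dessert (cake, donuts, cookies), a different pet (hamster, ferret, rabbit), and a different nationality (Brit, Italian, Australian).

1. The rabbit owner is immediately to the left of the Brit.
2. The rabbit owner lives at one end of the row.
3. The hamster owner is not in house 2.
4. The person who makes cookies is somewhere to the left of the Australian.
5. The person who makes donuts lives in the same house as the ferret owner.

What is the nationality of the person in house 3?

By clue 2, the rabbit owner is in house 1.
House 2 pet: only ferret fits.
So house 3 gets hamster for pet.
That leaves Italian as the nationality for house 1.
The Brit is in house 2 (clue 1).
From clue 5, the person who makes donuts must be in house 2.
So house 1 gets cookies for dessert.
The only dessert still possible for house 3 is cake.
That leaves Australian as the nationality for house 3.
So: house 1 = cookies/rabbit/Italian, house 2 = donuts/ferret/Brit, house 3 = cake/hamster/Australian.

Australian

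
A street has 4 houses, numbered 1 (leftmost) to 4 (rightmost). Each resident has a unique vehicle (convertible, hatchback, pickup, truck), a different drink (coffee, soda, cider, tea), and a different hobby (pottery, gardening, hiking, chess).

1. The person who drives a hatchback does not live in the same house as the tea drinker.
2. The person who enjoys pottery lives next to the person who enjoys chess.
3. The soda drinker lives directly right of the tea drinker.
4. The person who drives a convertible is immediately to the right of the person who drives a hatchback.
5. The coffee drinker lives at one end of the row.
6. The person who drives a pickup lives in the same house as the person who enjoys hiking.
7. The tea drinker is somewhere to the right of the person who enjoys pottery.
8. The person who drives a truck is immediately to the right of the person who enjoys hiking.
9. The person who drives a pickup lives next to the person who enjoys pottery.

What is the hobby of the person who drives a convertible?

So house 4 gets gardening for hobby.
The coffee drinker is narrowed to house 1 or 4; consider each.
Placing it in house 4 leads to a contradiction, so it's in house 1.
The soda drinker is narrowed to house 3 or 4; consider each.
Placing it in house 3 leads to a contradiction, so it's in house 4.
The tea drinker is in house 3 (clue 3).
House 2 drink: only cider fits.
That leaves truck as the vehicle for house 4.
The person who enjoys hiking is in house 3 (clue 8).
Clue 6: the person who drives a pickup is in house 3.
By clue 9, the person who enjoys pottery is in house 2.
So house 1 gets hatchback for vehicle.
That leaves convertible as the vehicle for house 2.
House 1 hobby: only chess fits.
So: house 1 = hatchback/coffee/chess, house 2 = convertible/cider/pottery, house 3 = pickup/tea/hiking, house 4 = truck/soda/gardening.

pottery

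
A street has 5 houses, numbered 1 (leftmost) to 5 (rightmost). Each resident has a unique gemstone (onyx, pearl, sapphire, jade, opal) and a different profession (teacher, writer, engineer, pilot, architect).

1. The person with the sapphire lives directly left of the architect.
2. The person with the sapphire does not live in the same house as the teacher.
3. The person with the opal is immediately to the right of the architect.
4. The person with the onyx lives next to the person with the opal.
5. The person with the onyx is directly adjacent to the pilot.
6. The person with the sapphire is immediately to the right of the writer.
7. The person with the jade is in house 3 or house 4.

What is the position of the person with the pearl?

House 1 gemstone: only pearl fits.
House 2 gemstone: only sapphire fits.
By clue 1, the architect is in house 3.
From clue 3, the person with the opal must be in house 4.
Clue 6 places the writer in house 1.
That leaves onyx as the gemstone for house 5.
From clue 5, the pilot must be in house 4.
House 3 gemstone: only jade fits.
The only profession still possible for house 2 is engineer.
So house 5 gets teacher for profession.
So: house 1 = pearl/writer, house 2 = sapphire/engineer, house 3 = jade/architect, house 4 = opal/pilot, house 5 = onyx/teacher.

1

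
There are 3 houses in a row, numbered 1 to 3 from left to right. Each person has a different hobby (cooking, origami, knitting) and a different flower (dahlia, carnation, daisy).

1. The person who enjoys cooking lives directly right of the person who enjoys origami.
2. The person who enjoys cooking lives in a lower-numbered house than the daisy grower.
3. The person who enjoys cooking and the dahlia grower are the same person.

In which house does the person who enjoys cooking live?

Clue 2 places the person who enjoys cooking in house 2.
Clue 2: the daisy grower is in house 3.
Clue 3: the dahlia grower is in house 2.
So house 1 gets origami for hobby.
The only hobby still possible for house 3 is knitting.
House 1's flower must be carnation (nothing else left).
So: house 1 = origami/carnation, house 2 = cooking/dahlia, house 3 = knitting/daisy.

2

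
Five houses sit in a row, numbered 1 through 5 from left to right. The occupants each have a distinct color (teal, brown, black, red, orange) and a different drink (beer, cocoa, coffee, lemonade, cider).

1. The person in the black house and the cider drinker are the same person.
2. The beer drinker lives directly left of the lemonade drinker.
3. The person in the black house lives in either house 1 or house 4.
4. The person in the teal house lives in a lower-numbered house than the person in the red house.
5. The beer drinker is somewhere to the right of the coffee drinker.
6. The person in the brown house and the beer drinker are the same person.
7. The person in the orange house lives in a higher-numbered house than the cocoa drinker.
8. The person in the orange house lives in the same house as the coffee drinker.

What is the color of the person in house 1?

House 5's color must be red (nothing else left).
House 5's drink must be lemonade (nothing else left).
From clue 2, the beer drinker must be in house 4.
Clue 6: the person in the brown house is in house 4.
The only color still possible for house 1 is black.
So house 1 gets cider for drink.
House 3's drink must be coffee (nothing else left).
Clue 7: the person in the orange house is in house 3.
So house 2 gets teal for color.
The only drink still possible for house 2 is cocoa.
So: house 1 = black/cider, house 2 = teal/cocoa, house 3 = orange/coffee, house 4 = brown/beer, house 5 = red/lemonade.

black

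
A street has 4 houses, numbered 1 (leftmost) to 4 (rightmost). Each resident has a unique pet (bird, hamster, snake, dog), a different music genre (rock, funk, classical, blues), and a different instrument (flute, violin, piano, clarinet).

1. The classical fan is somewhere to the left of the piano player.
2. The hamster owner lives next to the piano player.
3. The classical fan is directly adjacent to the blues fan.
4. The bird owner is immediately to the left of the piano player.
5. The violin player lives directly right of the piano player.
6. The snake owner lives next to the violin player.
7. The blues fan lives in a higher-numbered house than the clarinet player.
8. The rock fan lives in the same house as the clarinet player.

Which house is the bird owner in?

The only music genre still possible for house 4 is funk.
The only music genre still possible for house 3 is blues.
By clue 3, the classical fan is in house 2.
So house 1 gets rock for music genre.
Clue 1: the piano player is in house 3.
From clue 4, the bird owner must be in house 2.
From clue 5, the violin player must be in house 4.
Clue 6 places the snake owner in house 3.
Clue 8 places the clarinet player in house 1.
The only pet still possible for house 1 is dog.
That leaves hamster as the pet for house 4.
So house 2 gets flute for instrument.
So: house 1 = dog/rock/clarinet, house 2 = bird/classical/flute, house 3 = snake/blues/piano, house 4 = hamster/funk/violin.

2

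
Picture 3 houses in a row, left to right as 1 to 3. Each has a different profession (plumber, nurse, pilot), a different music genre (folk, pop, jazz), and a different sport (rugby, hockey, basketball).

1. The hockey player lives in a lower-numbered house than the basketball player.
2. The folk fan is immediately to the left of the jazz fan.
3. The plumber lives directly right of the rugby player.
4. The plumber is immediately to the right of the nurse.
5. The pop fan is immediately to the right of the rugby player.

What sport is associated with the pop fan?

basketball

House 1 music genre: only folk fits.
House 3 sport: only basketball fits.
Clue 2 places the jazz fan in house 2.
So house 3 gets pop for music genre.
The rugby player is in house 2 (clue 5).
House 1 sport: only hockey fits.
By clue 3, the plumber is in house 3.
From clue 4, the nurse must be in house 2.
The only profession still possible for house 1 is pilot.
So: house 1 = pilot/folk/hockey, house 2 = nurse/jazz/rugby, house 3 = plumber/pop/basketball.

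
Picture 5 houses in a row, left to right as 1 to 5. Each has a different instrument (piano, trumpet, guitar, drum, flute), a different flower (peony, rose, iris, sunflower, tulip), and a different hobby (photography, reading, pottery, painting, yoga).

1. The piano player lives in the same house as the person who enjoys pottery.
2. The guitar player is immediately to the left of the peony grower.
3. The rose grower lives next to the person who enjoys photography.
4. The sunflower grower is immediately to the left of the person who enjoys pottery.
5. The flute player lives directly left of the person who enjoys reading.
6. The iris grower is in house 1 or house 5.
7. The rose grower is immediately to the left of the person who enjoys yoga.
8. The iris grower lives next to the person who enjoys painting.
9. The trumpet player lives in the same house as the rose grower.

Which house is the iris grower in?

1

House 1's hobby must be photography (nothing else left).
By clue 3, the rose grower is in house 2.
The person who enjoys yoga is in house 3 (clue 7).
Clue 9 places the trumpet player in house 2.
The guitar player is narrowed to house 3 or 4; consider each.
Placing it in house 3 leads to a contradiction, so it's in house 4.
Clue 2 places the peony grower in house 5.
House 1's flower must be iris (nothing else left).
By clue 1, the person who enjoys pottery is in house 5.
The sunflower grower is in house 4 (clue 4).
The person who enjoys painting is in house 2 (clue 8).
That leaves piano as the instrument for house 5.
So house 3 gets tulip for flower.
So house 4 gets reading for hobby.
The flute player is in house 3 (clue 5).
That leaves drum as the instrument for house 1.
So: house 1 = drum/iris/photography, house 2 = trumpet/rose/painting, house 3 = flute/tulip/yoga, house 4 = guitar/sunflower/reading, house 5 = piano/peony/pottery.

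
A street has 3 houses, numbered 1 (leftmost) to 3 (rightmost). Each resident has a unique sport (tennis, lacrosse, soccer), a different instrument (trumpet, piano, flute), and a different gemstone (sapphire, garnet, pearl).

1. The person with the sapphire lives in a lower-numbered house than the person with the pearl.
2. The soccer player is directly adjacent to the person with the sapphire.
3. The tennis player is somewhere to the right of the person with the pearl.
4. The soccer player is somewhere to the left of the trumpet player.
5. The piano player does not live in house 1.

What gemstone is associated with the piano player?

pearl

From clue 3, the tennis player must be in house 3.
Clue 3: the person with the pearl is in house 2.
So house 1 gets flute for instrument.
That leaves garnet as the gemstone for house 3.
From clue 2, the soccer player must be in house 2.
Clue 4: the trumpet player is in house 3.
So house 1 gets lacrosse for sport.
That leaves piano as the instrument for house 2.
House 1 gemstone: only sapphire fits.
So: house 1 = lacrosse/flute/sapphire, house 2 = soccer/piano/pearl, house 3 = tennis/trumpet/garnet.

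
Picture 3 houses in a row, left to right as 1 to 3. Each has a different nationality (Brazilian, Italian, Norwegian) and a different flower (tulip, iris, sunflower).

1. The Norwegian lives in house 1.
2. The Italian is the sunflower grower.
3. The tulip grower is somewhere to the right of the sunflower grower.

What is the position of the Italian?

2

Clue 1 places the Norwegian in house 1.
Clue 2: the Italian is in house 2.
Clue 2: the sunflower grower is in house 2.
Clue 3 places the tulip grower in house 3.
That leaves Brazilian as the nationality for house 3.
So house 1 gets iris for flower.
So: house 1 = Norwegian/iris, house 2 = Italian/sunflower, house 3 = Brazilian/tulip.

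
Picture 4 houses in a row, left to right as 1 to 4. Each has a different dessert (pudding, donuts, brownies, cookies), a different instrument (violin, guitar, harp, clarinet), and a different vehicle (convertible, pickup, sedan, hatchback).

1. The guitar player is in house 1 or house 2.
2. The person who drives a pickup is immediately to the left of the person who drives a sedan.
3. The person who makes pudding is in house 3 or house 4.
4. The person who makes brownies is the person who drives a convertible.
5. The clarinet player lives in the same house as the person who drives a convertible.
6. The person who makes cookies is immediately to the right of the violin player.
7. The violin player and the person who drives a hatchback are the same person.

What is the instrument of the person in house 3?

The person who makes pudding is narrowed to house 3 or 4; consider each.
Placing it in house 4 leads to a contradiction, so it's in house 3.
The person who makes cookies is narrowed to house 2 or 4; consider each.
Placing it in house 4 leads to a contradiction, so it's in house 2.
By clue 6, the violin player is in house 1.
The person who drives a hatchback is in house 1 (clue 7).
That leaves guitar as the instrument for house 2.
The only instrument still possible for house 3 is harp.
So house 4 gets clarinet for instrument.
By clue 4, the person who makes brownies is in house 4.
By clue 4, the person who drives a convertible is in house 4.
House 1's dessert must be donuts (nothing else left).
The only vehicle still possible for house 2 is pickup.
That leaves sedan as the vehicle for house 3.
So: house 1 = donuts/violin/hatchback, house 2 = cookies/guitar/pickup, house 3 = pudding/harp/sedan, house 4 = brownies/clarinet/convertible.

harp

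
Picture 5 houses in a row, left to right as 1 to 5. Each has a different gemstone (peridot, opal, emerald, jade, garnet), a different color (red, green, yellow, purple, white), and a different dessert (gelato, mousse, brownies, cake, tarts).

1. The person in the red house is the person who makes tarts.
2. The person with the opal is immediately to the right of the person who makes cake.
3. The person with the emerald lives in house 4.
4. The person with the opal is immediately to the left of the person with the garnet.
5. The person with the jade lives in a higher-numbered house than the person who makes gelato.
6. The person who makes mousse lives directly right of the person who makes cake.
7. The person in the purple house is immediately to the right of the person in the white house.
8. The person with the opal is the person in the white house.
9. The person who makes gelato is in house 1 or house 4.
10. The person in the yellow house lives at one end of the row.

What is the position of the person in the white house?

2

Clue 3: the person with the emerald is in house 4.
The only gemstone still possible for house 1 is peridot.
Clue 4 places the person with the opal in house 2.
The person with the garnet is in house 3 (clue 4).
The person in the white house is in house 2 (clue 8).
So house 5 gets jade for gemstone.
The person who makes cake is in house 1 (clue 2).
Clue 6 places the person who makes mousse in house 2.
From clue 7, the person in the purple house must be in house 3.
House 3 dessert: only brownies fits.
That leaves gelato as the dessert for house 4.
So house 5 gets tarts for dessert.
Clue 1: the person in the red house is in house 5.
That leaves yellow as the color for house 1.
House 4's color must be green (nothing else left).
So: house 1 = peridot/yellow/cake, house 2 = opal/white/mousse, house 3 = garnet/purple/brownies, house 4 = emerald/green/gelato, house 5 = jade/red/tarts.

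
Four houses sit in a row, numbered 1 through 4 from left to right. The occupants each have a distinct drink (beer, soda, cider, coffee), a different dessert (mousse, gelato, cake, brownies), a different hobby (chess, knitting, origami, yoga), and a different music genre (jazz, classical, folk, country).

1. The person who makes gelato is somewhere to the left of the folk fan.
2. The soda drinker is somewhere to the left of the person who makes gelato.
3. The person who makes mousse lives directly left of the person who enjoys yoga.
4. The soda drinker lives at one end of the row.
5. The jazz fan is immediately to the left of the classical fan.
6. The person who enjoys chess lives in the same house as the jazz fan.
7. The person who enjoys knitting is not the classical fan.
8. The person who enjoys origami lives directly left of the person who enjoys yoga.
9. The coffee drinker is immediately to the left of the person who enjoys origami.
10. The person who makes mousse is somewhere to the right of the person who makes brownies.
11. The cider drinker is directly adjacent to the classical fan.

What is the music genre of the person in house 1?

country

Clue 4: the soda drinker is in house 1.
So house 2 gets coffee for drink.
House 4's dessert must be cake (nothing else left).
The person who enjoys origami is in house 3 (clue 9).
House 1 dessert: only brownies fits.
The only hobby still possible for house 4 is yoga.
From clue 3, the person who makes mousse must be in house 3.
House 2 dessert: only gelato fits.
The beer drinker is narrowed to house 3 or 4; consider each.
Placing it in house 4 leads to a contradiction, so it's in house 3.
That leaves cider as the drink for house 4.
The classical fan is in house 3 (clue 11).
House 4's music genre must be folk (nothing else left).
By clue 5, the jazz fan is in house 2.
Clue 6 places the person who enjoys chess in house 2.
House 1 hobby: only knitting fits.
That leaves country as the music genre for house 1.
So: house 1 = soda/brownies/knitting/country, house 2 = coffee/gelato/chess/jazz, house 3 = beer/mousse/origami/classical, house 4 = cider/cake/yoga/folk.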